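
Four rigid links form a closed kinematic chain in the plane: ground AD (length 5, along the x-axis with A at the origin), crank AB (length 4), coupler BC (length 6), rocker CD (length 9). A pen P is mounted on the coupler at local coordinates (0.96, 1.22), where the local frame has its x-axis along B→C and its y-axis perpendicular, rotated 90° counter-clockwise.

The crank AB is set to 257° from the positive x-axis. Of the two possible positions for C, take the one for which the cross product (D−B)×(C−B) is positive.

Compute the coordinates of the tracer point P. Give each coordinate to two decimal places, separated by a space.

-2.44 -3.68

A=(0,0), D=(5.00,0)
B = A + 4.00·(cos257°, sin257°) = (-0.8998, -3.8975)
|BD| = 7.0709
circle(B,6.00) ∩ circle(D,9.00): a=0.3534, h=5.9896
  candidates: C₊=(-3.9064,1.2949) cross=42.352; C₋=(2.6965,-8.7002) cross=-42.352
  mode + wants cross > 0 → take C=(-3.9064,1.2949) (cross=42.352)
ex = (C−B)/|BC| = (-0.5011,0.8654); ey = (-0.8654,-0.5011)
P = B + 0.96·ex + 1.22·ey = (-2.4366,-3.6780)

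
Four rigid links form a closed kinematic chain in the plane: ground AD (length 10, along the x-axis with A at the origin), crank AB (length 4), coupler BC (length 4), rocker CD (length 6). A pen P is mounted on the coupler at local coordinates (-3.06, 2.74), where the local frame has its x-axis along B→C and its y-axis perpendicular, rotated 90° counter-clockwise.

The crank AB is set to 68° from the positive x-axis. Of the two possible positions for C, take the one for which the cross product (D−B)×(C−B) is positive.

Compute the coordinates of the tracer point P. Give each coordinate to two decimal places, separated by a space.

-1.73 6.25

A=(0,0), D=(10.00,0)
B = A + 4.00·(cos68°, sin68°) = (1.4984, 3.7087)
|BD| = 9.2753
circle(B,4.00) ∩ circle(D,6.00): a=3.5595, h=1.8248
  candidates: C₊=(5.4907,3.9580) cross=16.925; C₋=(4.0314,0.6129) cross=-16.925
  mode + wants cross > 0 → take C=(5.4907,3.9580) (cross=16.925)
ex = (C−B)/|BC| = (0.9981,0.0623); ey = (-0.0623,0.9981)
P = B + -3.06·ex + 2.74·ey = (-1.7264,6.2527)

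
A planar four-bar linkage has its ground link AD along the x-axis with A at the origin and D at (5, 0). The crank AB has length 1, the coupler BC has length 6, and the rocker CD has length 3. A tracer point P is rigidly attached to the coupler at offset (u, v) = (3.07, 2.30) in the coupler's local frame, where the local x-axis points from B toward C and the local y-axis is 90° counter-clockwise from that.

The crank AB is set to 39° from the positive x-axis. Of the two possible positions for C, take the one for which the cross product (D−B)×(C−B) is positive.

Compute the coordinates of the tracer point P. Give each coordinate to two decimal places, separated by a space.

A=(0,0), D=(5.00,0)
B = A + 1.00·(cos39°, sin39°) = (0.7771, 0.6293)
|BD| = 4.2695
circle(B,6.00) ∩ circle(D,3.00): a=5.2967, h=2.8187
  candidates: C₊=(6.4315,2.6365) cross=12.034; C₋=(5.6005,-2.9393) cross=-12.034
  mode + wants cross > 0 → take C=(6.4315,2.6365) (cross=12.034)
ex = (C−B)/|BC| = (0.9424,0.3345); ey = (-0.3345,0.9424)
P = B + 3.07·ex + 2.30·ey = (2.9009,3.8238)

2.90 3.82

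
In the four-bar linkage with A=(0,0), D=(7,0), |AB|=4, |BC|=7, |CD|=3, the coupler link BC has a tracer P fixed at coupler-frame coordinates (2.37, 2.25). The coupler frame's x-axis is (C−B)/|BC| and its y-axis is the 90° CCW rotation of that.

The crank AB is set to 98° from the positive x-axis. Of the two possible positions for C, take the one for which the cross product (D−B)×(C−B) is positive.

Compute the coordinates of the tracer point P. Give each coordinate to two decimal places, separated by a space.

2.12 5.84

A=(0,0), D=(7.00,0)
B = A + 4.00·(cos98°, sin98°) = (-0.5567, 3.9611)
|BD| = 8.5319
circle(B,7.00) ∩ circle(D,3.00): a=6.6101, h=2.3036
  candidates: C₊=(6.3673,2.9325) cross=19.654; C₋=(4.2284,-1.1481) cross=-19.654
  mode + wants cross > 0 → take C=(6.3673,2.9325) (cross=19.654)
ex = (C−B)/|BC| = (0.9891,-0.1469); ey = (0.1469,0.9891)
P = B + 2.37·ex + 2.25·ey = (2.1182,5.8384)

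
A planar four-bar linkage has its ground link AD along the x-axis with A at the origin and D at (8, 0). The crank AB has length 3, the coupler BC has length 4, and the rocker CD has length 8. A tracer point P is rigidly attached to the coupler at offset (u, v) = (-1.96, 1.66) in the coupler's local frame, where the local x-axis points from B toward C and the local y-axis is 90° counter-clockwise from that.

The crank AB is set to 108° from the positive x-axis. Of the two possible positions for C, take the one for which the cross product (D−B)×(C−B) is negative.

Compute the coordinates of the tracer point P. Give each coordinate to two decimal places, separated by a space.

A=(0,0), D=(8.00,0)
B = A + 3.00·(cos108°, sin108°) = (-0.9271, 2.8532)
|BD| = 9.3719
circle(B,4.00) ∩ circle(D,8.00): a=2.1251, h=3.3888
  candidates: C₊=(2.1289,5.4341) cross=31.759; C₋=(0.0655,-1.0217) cross=-31.759
  mode - wants cross < 0 → take C=(0.0655,-1.0217) (cross=-31.759)
ex = (C−B)/|BC| = (0.2481,-0.9687); ey = (0.9687,0.2481)
P = B + -1.96·ex + 1.66·ey = (0.1947,5.1638)

0.19 5.16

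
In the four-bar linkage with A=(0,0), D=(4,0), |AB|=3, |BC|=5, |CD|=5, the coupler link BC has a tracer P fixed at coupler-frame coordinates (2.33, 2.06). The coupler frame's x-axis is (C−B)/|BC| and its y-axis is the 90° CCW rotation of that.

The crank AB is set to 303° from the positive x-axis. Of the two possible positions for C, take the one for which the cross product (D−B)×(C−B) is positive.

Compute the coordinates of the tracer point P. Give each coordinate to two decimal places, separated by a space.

-1.25 -1.35

A=(0,0), D=(4.00,0)
B = A + 3.00·(cos303°, sin303°) = (1.6339, -2.5160)
|BD| = 3.4538
circle(B,5.00) ∩ circle(D,5.00): a=1.7269, h=4.6923
  candidates: C₊=(-0.6013,1.9566) cross=16.206; C₋=(6.2352,-4.4726) cross=-16.206
  mode + wants cross > 0 → take C=(-0.6013,1.9566) (cross=16.206)
ex = (C−B)/|BC| = (-0.4470,0.8945); ey = (-0.8945,-0.4470)
P = B + 2.33·ex + 2.06·ey = (-1.2504,-1.3527)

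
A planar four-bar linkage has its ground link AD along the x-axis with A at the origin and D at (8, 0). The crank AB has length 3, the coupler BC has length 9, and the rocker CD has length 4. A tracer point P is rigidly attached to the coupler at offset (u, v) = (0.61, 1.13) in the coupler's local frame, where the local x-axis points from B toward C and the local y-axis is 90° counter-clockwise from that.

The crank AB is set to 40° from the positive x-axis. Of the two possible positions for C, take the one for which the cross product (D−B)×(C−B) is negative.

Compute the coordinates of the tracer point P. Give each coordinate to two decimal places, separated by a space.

A=(0,0), D=(8.00,0)
B = A + 3.00·(cos40°, sin40°) = (2.2981, 1.9284)
|BD| = 6.0191
circle(B,9.00) ∩ circle(D,4.00): a=8.4090, h=3.2076
  candidates: C₊=(11.2915,2.2728) cross=19.307; C₋=(9.2363,-3.8041) cross=-19.307
  mode - wants cross < 0 → take C=(9.2363,-3.8041) (cross=-19.307)
ex = (C−B)/|BC| = (0.7709,-0.6369); ey = (0.6369,0.7709)
P = B + 0.61·ex + 1.13·ey = (3.4881,2.4110)

3.49 2.41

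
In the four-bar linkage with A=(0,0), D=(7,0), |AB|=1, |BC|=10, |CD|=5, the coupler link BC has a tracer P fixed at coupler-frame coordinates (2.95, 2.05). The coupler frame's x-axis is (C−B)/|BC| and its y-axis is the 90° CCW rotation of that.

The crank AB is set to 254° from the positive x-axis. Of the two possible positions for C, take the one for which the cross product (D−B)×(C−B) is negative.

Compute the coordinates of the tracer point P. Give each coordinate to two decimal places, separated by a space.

3.21 -0.11

A=(0,0), D=(7.00,0)
B = A + 1.00·(cos254°, sin254°) = (-0.2756, -0.9613)
|BD| = 7.3389
circle(B,10.00) ∩ circle(D,5.00): a=8.7792, h=4.7880
  candidates: C₊=(7.8008,4.9355) cross=35.139; C₋=(9.0551,-4.5581) cross=-35.139
  mode - wants cross < 0 → take C=(9.0551,-4.5581) (cross=-35.139)
ex = (C−B)/|BC| = (0.9331,-0.3597); ey = (0.3597,0.9331)
P = B + 2.95·ex + 2.05·ey = (3.2143,-0.1095)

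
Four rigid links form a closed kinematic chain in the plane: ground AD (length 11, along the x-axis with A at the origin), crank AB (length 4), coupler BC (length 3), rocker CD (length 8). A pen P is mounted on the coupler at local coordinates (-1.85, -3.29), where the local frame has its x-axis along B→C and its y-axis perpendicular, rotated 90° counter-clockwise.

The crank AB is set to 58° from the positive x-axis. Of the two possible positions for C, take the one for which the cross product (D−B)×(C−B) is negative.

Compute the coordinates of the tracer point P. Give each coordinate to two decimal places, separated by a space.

-1.57 4.17

A=(0,0), D=(11.00,0)
B = A + 4.00·(cos58°, sin58°) = (2.1197, 3.3922)
|BD| = 9.5062
circle(B,3.00) ∩ circle(D,8.00): a=1.8602, h=2.3536
  candidates: C₊=(4.6973,4.9271) cross=22.374; C₋=(3.0176,0.5297) cross=-22.374
  mode - wants cross < 0 → take C=(3.0176,0.5297) (cross=-22.374)
ex = (C−B)/|BC| = (0.2993,-0.9542); ey = (0.9542,0.2993)
P = B + -1.85·ex + -3.29·ey = (-1.5732,4.1727)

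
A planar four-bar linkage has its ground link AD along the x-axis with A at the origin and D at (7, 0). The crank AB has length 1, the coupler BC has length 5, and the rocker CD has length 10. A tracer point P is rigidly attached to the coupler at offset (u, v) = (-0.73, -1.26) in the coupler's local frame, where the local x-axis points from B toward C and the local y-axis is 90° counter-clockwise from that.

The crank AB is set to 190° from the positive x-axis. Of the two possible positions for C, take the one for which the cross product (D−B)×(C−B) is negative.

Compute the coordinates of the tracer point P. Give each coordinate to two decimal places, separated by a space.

-2.15 0.70

A=(0,0), D=(7.00,0)
B = A + 1.00·(cos190°, sin190°) = (-0.9848, -0.1736)
|BD| = 7.9867
circle(B,5.00) ∩ circle(D,10.00): a=-0.7020, h=4.9505
  candidates: C₊=(-1.7942,4.7604) cross=39.538; C₋=(-1.5790,-5.1382) cross=-39.538
  mode - wants cross < 0 → take C=(-1.5790,-5.1382) (cross=-39.538)
ex = (C−B)/|BC| = (-0.1188,-0.9929); ey = (0.9929,-0.1188)
P = B + -0.73·ex + -1.26·ey = (-2.1491,0.7009)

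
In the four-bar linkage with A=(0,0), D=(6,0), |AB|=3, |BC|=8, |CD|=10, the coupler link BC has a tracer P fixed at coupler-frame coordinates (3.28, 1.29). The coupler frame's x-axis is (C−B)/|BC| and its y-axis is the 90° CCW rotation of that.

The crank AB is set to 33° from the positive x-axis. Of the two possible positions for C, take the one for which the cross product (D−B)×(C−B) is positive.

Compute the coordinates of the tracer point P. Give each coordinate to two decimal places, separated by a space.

1.52 5.01

A=(0,0), D=(6.00,0)
B = A + 3.00·(cos33°, sin33°) = (2.5160, 1.6339)
|BD| = 3.8481
circle(B,8.00) ∩ circle(D,10.00): a=-2.7536, h=7.5112
  candidates: C₊=(3.2122,9.6036) cross=28.904; C₋=(-3.1663,-3.9974) cross=-28.904
  mode + wants cross > 0 → take C=(3.2122,9.6036) (cross=28.904)
ex = (C−B)/|BC| = (0.0870,0.9962); ey = (-0.9962,0.0870)
P = B + 3.28·ex + 1.29·ey = (1.5164,5.0137)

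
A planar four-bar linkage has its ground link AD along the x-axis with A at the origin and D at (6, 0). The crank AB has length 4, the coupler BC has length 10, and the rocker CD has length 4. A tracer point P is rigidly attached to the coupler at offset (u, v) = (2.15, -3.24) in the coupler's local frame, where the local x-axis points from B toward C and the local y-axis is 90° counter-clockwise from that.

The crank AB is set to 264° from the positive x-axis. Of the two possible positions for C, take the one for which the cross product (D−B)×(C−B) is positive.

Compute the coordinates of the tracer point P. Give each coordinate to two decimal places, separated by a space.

3.46 -4.23

A=(0,0), D=(6.00,0)
B = A + 4.00·(cos264°, sin264°) = (-0.4181, -3.9781)
|BD| = 7.5510
circle(B,10.00) ∩ circle(D,4.00): a=9.3377, h=3.5788
  candidates: C₊=(5.6332,3.9831) cross=27.023; C₋=(9.4041,-2.1006) cross=-27.023
  mode + wants cross > 0 → take C=(5.6332,3.9831) (cross=27.023)
ex = (C−B)/|BC| = (0.6051,0.7961); ey = (-0.7961,0.6051)
P = B + 2.15·ex + -3.24·ey = (3.4624,-4.2271)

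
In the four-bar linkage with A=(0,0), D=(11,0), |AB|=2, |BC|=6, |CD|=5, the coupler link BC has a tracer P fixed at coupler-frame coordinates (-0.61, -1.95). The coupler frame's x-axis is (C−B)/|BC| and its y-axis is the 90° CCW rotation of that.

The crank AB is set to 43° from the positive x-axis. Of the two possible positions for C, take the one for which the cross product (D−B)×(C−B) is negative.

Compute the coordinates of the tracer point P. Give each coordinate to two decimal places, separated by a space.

A=(0,0), D=(11.00,0)
B = A + 2.00·(cos43°, sin43°) = (1.4627, 1.3640)
|BD| = 9.6343
circle(B,6.00) ∩ circle(D,5.00): a=5.3880, h=2.6399
  candidates: C₊=(7.1702,3.2145) cross=25.434; C₋=(6.4227,-2.0121) cross=-25.434
  mode - wants cross < 0 → take C=(6.4227,-2.0121) (cross=-25.434)
ex = (C−B)/|BC| = (0.8267,-0.5627); ey = (0.5627,0.8267)
P = B + -0.61·ex + -1.95·ey = (-0.1388,0.0952)

-0.14 0.10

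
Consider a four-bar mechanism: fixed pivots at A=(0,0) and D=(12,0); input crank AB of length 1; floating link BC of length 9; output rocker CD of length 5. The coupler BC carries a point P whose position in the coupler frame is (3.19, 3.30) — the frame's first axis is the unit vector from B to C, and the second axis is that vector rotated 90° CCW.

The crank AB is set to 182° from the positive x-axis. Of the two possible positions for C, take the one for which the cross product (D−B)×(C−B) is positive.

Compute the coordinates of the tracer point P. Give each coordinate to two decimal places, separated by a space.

1.15 4.02

A=(0,0), D=(12.00,0)
B = A + 1.00·(cos182°, sin182°) = (-0.9994, -0.0349)
|BD| = 12.9994
circle(B,9.00) ∩ circle(D,5.00): a=8.6537, h=2.4727
  candidates: C₊=(7.6476,2.4610) cross=32.144; C₋=(7.6609,-2.4843) cross=-32.144
  mode + wants cross > 0 → take C=(7.6476,2.4610) (cross=32.144)
ex = (C−B)/|BC| = (0.9608,0.2773); ey = (-0.2773,0.9608)
P = B + 3.19·ex + 3.30·ey = (1.1503,4.0203)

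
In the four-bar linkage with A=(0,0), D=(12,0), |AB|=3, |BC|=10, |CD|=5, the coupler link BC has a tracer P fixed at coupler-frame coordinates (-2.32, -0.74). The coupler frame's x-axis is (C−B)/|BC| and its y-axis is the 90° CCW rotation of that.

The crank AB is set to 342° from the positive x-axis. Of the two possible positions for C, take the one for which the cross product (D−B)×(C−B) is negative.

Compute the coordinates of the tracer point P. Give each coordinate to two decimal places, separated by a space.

0.43 -0.66

A=(0,0), D=(12.00,0)
B = A + 3.00·(cos342°, sin342°) = (2.8532, -0.9271)
|BD| = 9.1937
circle(B,10.00) ∩ circle(D,5.00): a=8.6757, h=4.9731
  candidates: C₊=(10.9832,4.8955) cross=45.721; C₋=(11.9861,-5.0000) cross=-45.721
  mode - wants cross < 0 → take C=(11.9861,-5.0000) (cross=-45.721)
ex = (C−B)/|BC| = (0.9133,-0.4073); ey = (0.4073,0.9133)
P = B + -2.32·ex + -0.74·ey = (0.4329,-0.6580)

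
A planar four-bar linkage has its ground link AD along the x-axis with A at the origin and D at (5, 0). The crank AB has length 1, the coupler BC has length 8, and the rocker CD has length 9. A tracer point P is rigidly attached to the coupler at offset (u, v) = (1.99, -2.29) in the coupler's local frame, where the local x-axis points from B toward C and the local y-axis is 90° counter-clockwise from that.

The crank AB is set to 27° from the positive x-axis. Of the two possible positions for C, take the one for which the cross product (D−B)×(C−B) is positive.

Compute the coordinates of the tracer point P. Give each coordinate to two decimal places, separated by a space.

A=(0,0), D=(5.00,0)
B = A + 1.00·(cos27°, sin27°) = (0.8910, 0.4540)
|BD| = 4.1340
circle(B,8.00) ∩ circle(D,9.00): a=0.0109, h=8.0000
  candidates: C₊=(1.7804,8.4044) cross=33.072; C₋=(0.0233,-7.4988) cross=-33.072
  mode + wants cross > 0 → take C=(1.7804,8.4044) (cross=33.072)
ex = (C−B)/|BC| = (0.1112,0.9938); ey = (-0.9938,0.1112)
P = B + 1.99·ex + -2.29·ey = (3.3880,2.1771)

3.39 2.18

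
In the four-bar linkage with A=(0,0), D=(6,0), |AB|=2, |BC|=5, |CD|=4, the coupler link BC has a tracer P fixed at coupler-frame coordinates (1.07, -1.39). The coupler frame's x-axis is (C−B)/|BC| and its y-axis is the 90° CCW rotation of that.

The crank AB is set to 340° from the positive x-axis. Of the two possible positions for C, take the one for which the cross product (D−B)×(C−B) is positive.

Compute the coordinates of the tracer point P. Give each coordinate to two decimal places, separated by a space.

3.62 -0.45

A=(0,0), D=(6.00,0)
B = A + 2.00·(cos340°, sin340°) = (1.8794, -0.6840)
|BD| = 4.1770
circle(B,5.00) ∩ circle(D,4.00): a=3.1658, h=3.8701
  candidates: C₊=(4.3687,3.6522) cross=16.165; C₋=(5.6363,-3.9834) cross=-16.165
  mode + wants cross > 0 → take C=(4.3687,3.6522) (cross=16.165)
ex = (C−B)/|BC| = (0.4979,0.8673); ey = (-0.8673,0.4979)
P = B + 1.07·ex + -1.39·ey = (3.6176,-0.4481)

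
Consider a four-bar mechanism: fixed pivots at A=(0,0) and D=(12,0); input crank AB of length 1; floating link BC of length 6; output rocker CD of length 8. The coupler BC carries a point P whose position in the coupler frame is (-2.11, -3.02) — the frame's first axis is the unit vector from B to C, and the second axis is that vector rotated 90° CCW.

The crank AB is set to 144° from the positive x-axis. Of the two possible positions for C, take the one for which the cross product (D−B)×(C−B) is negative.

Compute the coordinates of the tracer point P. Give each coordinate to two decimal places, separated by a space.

-4.15 -0.96

A=(0,0), D=(12.00,0)
B = A + 1.00·(cos144°, sin144°) = (-0.8090, 0.5878)
|BD| = 12.8225
circle(B,6.00) ∩ circle(D,8.00): a=5.3194, h=2.7756
  candidates: C₊=(4.6320,3.1166) cross=35.590; C₋=(4.3776,-2.4287) cross=-35.590
  mode - wants cross < 0 → take C=(4.3776,-2.4287) (cross=-35.590)
ex = (C−B)/|BC| = (0.8644,-0.5027); ey = (0.5027,0.8644)
P = B + -2.11·ex + -3.02·ey = (-4.1513,-0.9620)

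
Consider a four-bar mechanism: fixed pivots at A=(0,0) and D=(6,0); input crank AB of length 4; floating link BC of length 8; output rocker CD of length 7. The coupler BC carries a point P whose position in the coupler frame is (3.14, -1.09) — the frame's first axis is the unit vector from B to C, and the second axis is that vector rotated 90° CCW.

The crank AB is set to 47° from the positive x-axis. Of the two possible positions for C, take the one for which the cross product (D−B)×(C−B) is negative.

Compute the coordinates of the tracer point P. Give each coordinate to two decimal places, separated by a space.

A=(0,0), D=(6.00,0)
B = A + 4.00·(cos47°, sin47°) = (2.7280, 2.9254)
|BD| = 4.3891
circle(B,8.00) ∩ circle(D,7.00): a=3.9033, h=6.9831
  candidates: C₊=(10.2923,5.5296) cross=30.650; C₋=(0.9835,-4.8821) cross=-30.650
  mode - wants cross < 0 → take C=(0.9835,-4.8821) (cross=-30.650)
ex = (C−B)/|BC| = (-0.2181,-0.9759); ey = (0.9759,-0.2181)
P = B + 3.14·ex + -1.09·ey = (0.9795,0.0987)

0.98 0.10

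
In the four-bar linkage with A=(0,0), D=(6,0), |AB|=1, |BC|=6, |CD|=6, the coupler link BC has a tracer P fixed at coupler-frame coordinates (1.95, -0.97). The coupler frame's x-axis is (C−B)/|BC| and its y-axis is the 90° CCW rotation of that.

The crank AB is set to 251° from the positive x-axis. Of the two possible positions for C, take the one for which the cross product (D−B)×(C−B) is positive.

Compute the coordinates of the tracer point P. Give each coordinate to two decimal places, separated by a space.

1.35 0.45

A=(0,0), D=(6.00,0)
B = A + 1.00·(cos251°, sin251°) = (-0.3256, -0.9455)
|BD| = 6.3958
circle(B,6.00) ∩ circle(D,6.00): a=3.1979, h=5.0767
  candidates: C₊=(2.0867,4.5482) cross=32.470; C₋=(3.5877,-5.4937) cross=-32.470
  mode + wants cross > 0 → take C=(2.0867,4.5482) (cross=32.470)
ex = (C−B)/|BC| = (0.4020,0.9156); ey = (-0.9156,0.4020)
P = B + 1.95·ex + -0.97·ey = (1.3466,0.4500)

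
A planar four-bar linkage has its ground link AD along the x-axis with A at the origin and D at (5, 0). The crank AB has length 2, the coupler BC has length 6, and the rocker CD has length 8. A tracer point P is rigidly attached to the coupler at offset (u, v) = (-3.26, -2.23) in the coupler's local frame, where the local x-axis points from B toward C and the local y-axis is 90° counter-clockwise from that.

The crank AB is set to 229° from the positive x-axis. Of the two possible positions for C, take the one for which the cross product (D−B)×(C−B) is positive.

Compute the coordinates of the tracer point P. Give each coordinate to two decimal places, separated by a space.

1.09 -4.65

A=(0,0), D=(5.00,0)
B = A + 2.00·(cos229°, sin229°) = (-1.3121, -1.5094)
|BD| = 6.4901
circle(B,6.00) ∩ circle(D,8.00): a=1.0879, h=5.9005
  candidates: C₊=(-1.6264,4.4823) cross=38.295; C₋=(1.1183,-6.9952) cross=-38.295
  mode + wants cross > 0 → take C=(-1.6264,4.4823) (cross=38.295)
ex = (C−B)/|BC| = (-0.0524,0.9986); ey = (-0.9986,-0.0524)
P = B + -3.26·ex + -2.23·ey = (1.0856,-4.6482)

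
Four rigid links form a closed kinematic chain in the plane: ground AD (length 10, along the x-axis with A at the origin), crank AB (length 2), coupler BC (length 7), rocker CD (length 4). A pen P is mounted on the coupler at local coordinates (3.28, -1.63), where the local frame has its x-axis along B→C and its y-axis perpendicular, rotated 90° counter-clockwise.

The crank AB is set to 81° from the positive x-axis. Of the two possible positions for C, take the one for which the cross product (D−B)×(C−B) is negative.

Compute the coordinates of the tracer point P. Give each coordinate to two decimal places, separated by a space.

A=(0,0), D=(10.00,0)
B = A + 2.00·(cos81°, sin81°) = (0.3129, 1.9754)
|BD| = 9.8865
circle(B,7.00) ∩ circle(D,4.00): a=6.6122, h=2.2976
  candidates: C₊=(7.2508,2.9055) cross=22.715; C₋=(6.3327,-1.5970) cross=-22.715
  mode - wants cross < 0 → take C=(6.3327,-1.5970) (cross=-22.715)
ex = (C−B)/|BC| = (0.8600,-0.5103); ey = (0.5103,0.8600)
P = B + 3.28·ex + -1.63·ey = (2.3017,-1.1003)

2.30 -1.10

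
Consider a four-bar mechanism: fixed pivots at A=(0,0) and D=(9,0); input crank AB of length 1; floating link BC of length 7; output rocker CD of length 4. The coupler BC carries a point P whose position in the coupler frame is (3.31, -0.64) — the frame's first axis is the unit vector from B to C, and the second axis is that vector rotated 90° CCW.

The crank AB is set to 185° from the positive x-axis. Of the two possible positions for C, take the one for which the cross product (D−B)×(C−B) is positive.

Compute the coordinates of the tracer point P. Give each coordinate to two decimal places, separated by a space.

2.34 0.37

A=(0,0), D=(9.00,0)
B = A + 1.00·(cos185°, sin185°) = (-0.9962, -0.0872)
|BD| = 9.9966
circle(B,7.00) ∩ circle(D,4.00): a=6.6489, h=2.1892
  candidates: C₊=(5.6333,2.1600) cross=21.885; C₋=(5.6715,-2.2183) cross=-21.885
  mode + wants cross > 0 → take C=(5.6333,2.1600) (cross=21.885)
ex = (C−B)/|BC| = (0.9471,0.3210); ey = (-0.3210,0.9471)
P = B + 3.31·ex + -0.64·ey = (2.3441,0.3693)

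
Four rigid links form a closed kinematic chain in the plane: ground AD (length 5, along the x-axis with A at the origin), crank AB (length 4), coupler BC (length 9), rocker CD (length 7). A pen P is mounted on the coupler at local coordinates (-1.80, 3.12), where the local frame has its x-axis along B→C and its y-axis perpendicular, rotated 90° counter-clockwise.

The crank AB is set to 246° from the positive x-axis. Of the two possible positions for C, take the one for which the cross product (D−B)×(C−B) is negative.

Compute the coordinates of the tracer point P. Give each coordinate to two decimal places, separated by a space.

A=(0,0), D=(5.00,0)
B = A + 4.00·(cos246°, sin246°) = (-1.6269, -3.6542)
|BD| = 7.5677
circle(B,9.00) ∩ circle(D,7.00): a=5.8981, h=6.7980
  candidates: C₊=(0.2554,5.1468) cross=51.445; C₋=(6.8205,-6.7591) cross=-51.445
  mode - wants cross < 0 → take C=(6.8205,-6.7591) (cross=-51.445)
ex = (C−B)/|BC| = (0.9386,-0.3450); ey = (0.3450,0.9386)
P = B + -1.80·ex + 3.12·ey = (-2.2401,-0.1047)

-2.24 -0.10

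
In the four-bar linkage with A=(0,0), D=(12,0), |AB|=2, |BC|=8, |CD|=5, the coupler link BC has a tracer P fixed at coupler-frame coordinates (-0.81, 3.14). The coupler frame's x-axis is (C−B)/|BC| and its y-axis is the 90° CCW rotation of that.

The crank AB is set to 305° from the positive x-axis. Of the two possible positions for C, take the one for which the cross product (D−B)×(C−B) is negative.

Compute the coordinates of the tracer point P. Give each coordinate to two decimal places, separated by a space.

1.24 1.60

A=(0,0), D=(12.00,0)
B = A + 2.00·(cos305°, sin305°) = (1.1472, -1.6383)
|BD| = 10.9758
circle(B,8.00) ∩ circle(D,5.00): a=7.2645, h=3.3506
  candidates: C₊=(7.8302,2.7591) cross=36.775; C₋=(8.8304,-3.8670) cross=-36.775
  mode - wants cross < 0 → take C=(8.8304,-3.8670) (cross=-36.775)
ex = (C−B)/|BC| = (0.9604,-0.2786); ey = (0.2786,0.9604)
P = B + -0.81·ex + 3.14·ey = (1.2440,1.6030)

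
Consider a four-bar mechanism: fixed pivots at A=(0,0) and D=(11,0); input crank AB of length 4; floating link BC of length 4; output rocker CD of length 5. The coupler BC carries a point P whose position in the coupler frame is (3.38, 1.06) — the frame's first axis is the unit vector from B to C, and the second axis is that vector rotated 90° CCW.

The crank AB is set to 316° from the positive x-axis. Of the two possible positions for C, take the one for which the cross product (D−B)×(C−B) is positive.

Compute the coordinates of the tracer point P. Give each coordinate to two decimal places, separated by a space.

A=(0,0), D=(11.00,0)
B = A + 4.00·(cos316°, sin316°) = (2.8774, -2.7786)
|BD| = 8.5848
circle(B,4.00) ∩ circle(D,5.00): a=3.7682, h=1.3419
  candidates: C₊=(6.0084,-0.2893) cross=11.520; C₋=(6.8770,-2.8286) cross=-11.520
  mode + wants cross > 0 → take C=(6.0084,-0.2893) (cross=11.520)
ex = (C−B)/|BC| = (0.7828,0.6223); ey = (-0.6223,0.7828)
P = B + 3.38·ex + 1.06·ey = (4.8634,0.1546)

4.86 0.15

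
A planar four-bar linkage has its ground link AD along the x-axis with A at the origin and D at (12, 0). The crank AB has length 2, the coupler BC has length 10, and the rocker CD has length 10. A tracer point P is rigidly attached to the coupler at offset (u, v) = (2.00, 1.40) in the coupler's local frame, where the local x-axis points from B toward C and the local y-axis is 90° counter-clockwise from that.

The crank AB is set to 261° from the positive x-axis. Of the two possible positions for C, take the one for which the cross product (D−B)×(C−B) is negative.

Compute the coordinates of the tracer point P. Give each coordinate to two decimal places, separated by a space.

A=(0,0), D=(12.00,0)
B = A + 2.00·(cos261°, sin261°) = (-0.3129, -1.9754)
|BD| = 12.4703
circle(B,10.00) ∩ circle(D,10.00): a=6.2352, h=7.8181
  candidates: C₊=(4.6051,6.7317) cross=97.494; C₋=(7.0820,-8.7071) cross=-97.494
  mode - wants cross < 0 → take C=(7.0820,-8.7071) (cross=-97.494)
ex = (C−B)/|BC| = (0.7395,-0.6732); ey = (0.6732,0.7395)
P = B + 2.00·ex + 1.40·ey = (2.1085,-2.2864)

2.11 -2.29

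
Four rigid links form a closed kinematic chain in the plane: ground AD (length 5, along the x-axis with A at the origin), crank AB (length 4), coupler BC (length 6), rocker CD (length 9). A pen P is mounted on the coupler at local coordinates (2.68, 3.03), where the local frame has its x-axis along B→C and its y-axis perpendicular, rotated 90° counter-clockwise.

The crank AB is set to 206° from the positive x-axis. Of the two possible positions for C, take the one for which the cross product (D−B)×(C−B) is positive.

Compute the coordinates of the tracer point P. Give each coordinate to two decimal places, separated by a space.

A=(0,0), D=(5.00,0)
B = A + 4.00·(cos206°, sin206°) = (-3.5952, -1.7535)
|BD| = 8.7722
circle(B,6.00) ∩ circle(D,9.00): a=1.8212, h=5.7169
  candidates: C₊=(-2.9535,4.2121) cross=50.150; C₋=(-0.6680,-6.9910) cross=-50.150
  mode + wants cross > 0 → take C=(-2.9535,4.2121) (cross=50.150)
ex = (C−B)/|BC| = (0.1069,0.9943); ey = (-0.9943,0.1069)
P = B + 2.68·ex + 3.03·ey = (-6.3212,1.2352)

-6.32 1.24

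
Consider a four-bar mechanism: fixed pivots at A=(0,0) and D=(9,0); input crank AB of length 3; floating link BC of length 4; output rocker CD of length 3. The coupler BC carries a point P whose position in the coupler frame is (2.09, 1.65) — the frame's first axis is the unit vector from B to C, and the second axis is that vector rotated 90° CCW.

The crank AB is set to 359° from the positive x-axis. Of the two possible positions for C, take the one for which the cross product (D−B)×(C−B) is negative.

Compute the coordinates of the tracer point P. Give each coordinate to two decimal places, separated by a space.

5.60 0.52

A=(0,0), D=(9.00,0)
B = A + 3.00·(cos359°, sin359°) = (2.9995, -0.0524)
|BD| = 6.0007
circle(B,4.00) ∩ circle(D,3.00): a=3.5836, h=1.7770
  candidates: C₊=(6.5675,1.7558) cross=10.663; C₋=(6.5985,-1.7980) cross=-10.663
  mode - wants cross < 0 → take C=(6.5985,-1.7980) (cross=-10.663)
ex = (C−B)/|BC| = (0.8997,-0.4364); ey = (0.4364,0.8997)
P = B + 2.09·ex + 1.65·ey = (5.6001,0.5201)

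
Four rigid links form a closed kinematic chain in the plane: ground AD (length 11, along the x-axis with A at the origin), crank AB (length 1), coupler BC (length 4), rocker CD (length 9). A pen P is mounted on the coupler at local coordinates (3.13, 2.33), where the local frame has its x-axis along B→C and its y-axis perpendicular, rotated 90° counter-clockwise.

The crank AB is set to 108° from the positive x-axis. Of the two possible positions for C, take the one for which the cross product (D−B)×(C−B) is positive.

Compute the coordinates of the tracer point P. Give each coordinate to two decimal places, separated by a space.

A=(0,0), D=(11.00,0)
B = A + 1.00·(cos108°, sin108°) = (-0.3090, 0.9511)
|BD| = 11.3489
circle(B,4.00) ∩ circle(D,9.00): a=2.8108, h=2.8460
  candidates: C₊=(2.7304,3.5515) cross=32.299; C₋=(2.2534,-2.1205) cross=-32.299
  mode + wants cross > 0 → take C=(2.7304,3.5515) (cross=32.299)
ex = (C−B)/|BC| = (0.7598,0.6501); ey = (-0.6501,0.7598)
P = B + 3.13·ex + 2.33·ey = (0.5545,4.7563)

0.55 4.76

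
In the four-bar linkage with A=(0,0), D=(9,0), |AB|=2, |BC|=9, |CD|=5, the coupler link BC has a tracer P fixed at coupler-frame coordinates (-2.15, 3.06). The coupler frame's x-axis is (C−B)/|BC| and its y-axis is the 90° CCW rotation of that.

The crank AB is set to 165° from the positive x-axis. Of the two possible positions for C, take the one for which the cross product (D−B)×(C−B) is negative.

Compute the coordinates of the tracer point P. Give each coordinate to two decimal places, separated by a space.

-2.29 4.24

A=(0,0), D=(9.00,0)
B = A + 2.00·(cos165°, sin165°) = (-1.9319, 0.5176)
|BD| = 10.9441
circle(B,9.00) ∩ circle(D,5.00): a=8.0305, h=4.0634
  candidates: C₊=(6.2819,4.1966) cross=44.470; C₋=(5.8975,-3.9210) cross=-44.470
  mode - wants cross < 0 → take C=(5.8975,-3.9210) (cross=-44.470)
ex = (C−B)/|BC| = (0.8699,-0.4932); ey = (0.4932,0.8699)
P = B + -2.15·ex + 3.06·ey = (-2.2930,4.2400)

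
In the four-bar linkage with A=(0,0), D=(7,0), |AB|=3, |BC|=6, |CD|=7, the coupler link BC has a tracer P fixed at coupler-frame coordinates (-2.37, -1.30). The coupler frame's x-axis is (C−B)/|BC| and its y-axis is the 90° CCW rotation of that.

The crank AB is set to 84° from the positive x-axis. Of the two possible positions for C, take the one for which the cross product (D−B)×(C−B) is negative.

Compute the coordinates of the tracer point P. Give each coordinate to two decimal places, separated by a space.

-1.13 5.27

A=(0,0), D=(7.00,0)
B = A + 3.00·(cos84°, sin84°) = (0.3136, 2.9836)
|BD| = 7.3219
circle(B,6.00) ∩ circle(D,7.00): a=2.7732, h=5.3207
  candidates: C₊=(5.0142,6.7124) cross=38.957; C₋=(0.6780,-3.0054) cross=-38.957
  mode - wants cross < 0 → take C=(0.6780,-3.0054) (cross=-38.957)
ex = (C−B)/|BC| = (0.0607,-0.9982); ey = (0.9982,0.0607)
P = B + -2.37·ex + -1.30·ey = (-1.1280,5.2702)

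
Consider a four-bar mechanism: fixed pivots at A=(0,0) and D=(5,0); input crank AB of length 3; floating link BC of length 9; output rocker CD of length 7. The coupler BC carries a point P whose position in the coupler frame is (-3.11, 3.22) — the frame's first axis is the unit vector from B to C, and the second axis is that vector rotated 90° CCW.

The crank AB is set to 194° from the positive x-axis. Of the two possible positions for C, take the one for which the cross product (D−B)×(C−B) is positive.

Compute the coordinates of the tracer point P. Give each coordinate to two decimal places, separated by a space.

-7.35 -1.31

A=(0,0), D=(5.00,0)
B = A + 3.00·(cos194°, sin194°) = (-2.9109, -0.7258)
|BD| = 7.9441
circle(B,9.00) ∩ circle(D,7.00): a=5.9861, h=6.7206
  candidates: C₊=(2.4362,6.5136) cross=53.389; C₋=(3.6642,-6.8714) cross=-53.389
  mode + wants cross > 0 → take C=(2.4362,6.5136) (cross=53.389)
ex = (C−B)/|BC| = (0.5941,0.8044); ey = (-0.8044,0.5941)
P = B + -3.11·ex + 3.22·ey = (-7.3487,-1.3143)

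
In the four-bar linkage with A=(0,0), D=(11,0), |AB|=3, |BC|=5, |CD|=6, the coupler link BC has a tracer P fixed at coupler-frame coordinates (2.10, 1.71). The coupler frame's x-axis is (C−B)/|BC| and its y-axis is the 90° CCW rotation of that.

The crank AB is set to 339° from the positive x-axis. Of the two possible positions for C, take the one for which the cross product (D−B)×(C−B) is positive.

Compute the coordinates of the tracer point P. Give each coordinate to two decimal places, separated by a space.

A=(0,0), D=(11.00,0)
B = A + 3.00·(cos339°, sin339°) = (2.8007, -1.0751)
|BD| = 8.2694
circle(B,5.00) ∩ circle(D,6.00): a=3.4696, h=3.6002
  candidates: C₊=(5.7729,2.9457) cross=29.772; C₋=(6.7090,-4.1937) cross=-29.772
  mode + wants cross > 0 → take C=(5.7729,2.9457) (cross=29.772)
ex = (C−B)/|BC| = (0.5944,0.8042); ey = (-0.8042,0.5944)
P = B + 2.10·ex + 1.71·ey = (2.6739,1.6301)

2.67 1.63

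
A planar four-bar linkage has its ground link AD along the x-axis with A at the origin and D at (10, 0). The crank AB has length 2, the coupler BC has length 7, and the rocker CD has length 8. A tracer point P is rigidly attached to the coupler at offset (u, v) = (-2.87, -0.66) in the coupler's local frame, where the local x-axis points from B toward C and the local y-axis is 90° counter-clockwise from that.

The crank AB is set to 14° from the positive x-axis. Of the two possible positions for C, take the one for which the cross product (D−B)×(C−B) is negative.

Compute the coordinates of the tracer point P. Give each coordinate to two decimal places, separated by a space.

A=(0,0), D=(10.00,0)
B = A + 2.00·(cos14°, sin14°) = (1.9406, 0.4838)
|BD| = 8.0739
circle(B,7.00) ∩ circle(D,8.00): a=3.1080, h=6.2722
  candidates: C₊=(5.4189,6.5585) cross=50.641; C₋=(4.6672,-5.9633) cross=-50.641
  mode - wants cross < 0 → take C=(4.6672,-5.9633) (cross=-50.641)
ex = (C−B)/|BC| = (0.3895,-0.9210); ey = (0.9210,0.3895)
P = B + -2.87·ex + -0.66·ey = (0.2148,2.8701)

0.21 2.87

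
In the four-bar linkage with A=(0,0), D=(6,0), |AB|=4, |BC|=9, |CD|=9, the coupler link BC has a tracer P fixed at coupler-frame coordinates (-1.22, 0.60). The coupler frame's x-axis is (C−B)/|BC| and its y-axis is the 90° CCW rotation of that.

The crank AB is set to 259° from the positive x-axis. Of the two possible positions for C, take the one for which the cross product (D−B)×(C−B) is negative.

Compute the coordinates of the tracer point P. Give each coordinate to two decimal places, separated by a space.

A=(0,0), D=(6.00,0)
B = A + 4.00·(cos259°, sin259°) = (-0.7632, -3.9265)
|BD| = 7.8204
circle(B,9.00) ∩ circle(D,9.00): a=3.9102, h=8.1062
  candidates: C₊=(-1.4516,5.0471) cross=63.394; C₋=(6.6884,-8.9736) cross=-63.394
  mode - wants cross < 0 → take C=(6.6884,-8.9736) (cross=-63.394)
ex = (C−B)/|BC| = (0.8280,-0.5608); ey = (0.5608,0.8280)
P = B + -1.22·ex + 0.60·ey = (-1.4369,-2.7456)

-1.44 -2.75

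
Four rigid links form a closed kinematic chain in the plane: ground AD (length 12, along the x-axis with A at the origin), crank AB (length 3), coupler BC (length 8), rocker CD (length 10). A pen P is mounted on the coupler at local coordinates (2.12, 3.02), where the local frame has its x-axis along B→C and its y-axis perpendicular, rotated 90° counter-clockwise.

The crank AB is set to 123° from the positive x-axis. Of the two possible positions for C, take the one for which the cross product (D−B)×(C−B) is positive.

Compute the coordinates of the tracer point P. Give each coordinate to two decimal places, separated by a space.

A=(0,0), D=(12.00,0)
B = A + 3.00·(cos123°, sin123°) = (-1.6339, 2.5160)
|BD| = 13.8641
circle(B,8.00) ∩ circle(D,10.00): a=5.6337, h=5.6799
  candidates: C₊=(4.9370,7.0792) cross=78.746; C₋=(2.8755,-4.0919) cross=-78.746
  mode + wants cross > 0 → take C=(4.9370,7.0792) (cross=78.746)
ex = (C−B)/|BC| = (0.8214,0.5704); ey = (-0.5704,0.8214)
P = B + 2.12·ex + 3.02·ey = (-1.6152,6.2058)

-1.62 6.21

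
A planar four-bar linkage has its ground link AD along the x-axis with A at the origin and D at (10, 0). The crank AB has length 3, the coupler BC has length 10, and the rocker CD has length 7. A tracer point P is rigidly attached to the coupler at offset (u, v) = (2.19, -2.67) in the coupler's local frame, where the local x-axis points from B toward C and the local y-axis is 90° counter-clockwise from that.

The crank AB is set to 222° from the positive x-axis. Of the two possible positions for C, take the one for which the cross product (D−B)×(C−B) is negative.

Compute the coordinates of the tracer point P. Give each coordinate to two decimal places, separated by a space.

A=(0,0), D=(10.00,0)
B = A + 3.00·(cos222°, sin222°) = (-2.2294, -2.0074)
|BD| = 12.3931
circle(B,10.00) ∩ circle(D,7.00): a=8.2541, h=5.6453
  candidates: C₊=(5.0013,4.9003) cross=69.962; C₋=(6.8301,-6.2411) cross=-69.962
  mode - wants cross < 0 → take C=(6.8301,-6.2411) (cross=-69.962)
ex = (C−B)/|BC| = (0.9060,-0.4234); ey = (0.4234,0.9060)
P = B + 2.19·ex + -2.67·ey = (-1.3758,-5.3535)

-1.38 -5.35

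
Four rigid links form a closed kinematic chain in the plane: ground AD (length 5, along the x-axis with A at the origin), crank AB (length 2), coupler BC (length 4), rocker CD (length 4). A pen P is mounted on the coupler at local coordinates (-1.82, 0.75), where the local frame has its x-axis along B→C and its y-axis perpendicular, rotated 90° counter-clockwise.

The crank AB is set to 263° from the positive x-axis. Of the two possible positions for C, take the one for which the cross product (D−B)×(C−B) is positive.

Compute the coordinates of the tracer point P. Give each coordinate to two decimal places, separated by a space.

-1.66 -3.35

A=(0,0), D=(5.00,0)
B = A + 2.00·(cos263°, sin263°) = (-0.2437, -1.9851)
|BD| = 5.6069
circle(B,4.00) ∩ circle(D,4.00): a=2.8035, h=2.8532
  candidates: C₊=(1.3680,1.6758) cross=15.998; C₋=(3.3883,-3.6609) cross=-15.998
  mode + wants cross > 0 → take C=(1.3680,1.6758) (cross=15.998)
ex = (C−B)/|BC| = (0.4029,0.9152); ey = (-0.9152,0.4029)
P = B + -1.82·ex + 0.75·ey = (-1.6635,-3.3486)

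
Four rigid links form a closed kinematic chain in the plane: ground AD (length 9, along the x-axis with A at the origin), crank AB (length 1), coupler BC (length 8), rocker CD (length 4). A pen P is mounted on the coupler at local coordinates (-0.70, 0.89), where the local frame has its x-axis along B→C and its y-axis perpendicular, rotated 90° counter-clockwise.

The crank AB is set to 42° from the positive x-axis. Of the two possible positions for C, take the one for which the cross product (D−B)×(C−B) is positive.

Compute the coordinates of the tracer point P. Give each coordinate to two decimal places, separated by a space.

-0.26 1.20

A=(0,0), D=(9.00,0)
B = A + 1.00·(cos42°, sin42°) = (0.7431, 0.6691)
|BD| = 8.2839
circle(B,8.00) ∩ circle(D,4.00): a=7.0391, h=3.8014
  candidates: C₊=(8.0663,3.8895) cross=31.490; C₋=(7.4522,-3.6884) cross=-31.490
  mode + wants cross > 0 → take C=(8.0663,3.8895) (cross=31.490)
ex = (C−B)/|BC| = (0.9154,0.4025); ey = (-0.4025,0.9154)
P = B + -0.70·ex + 0.89·ey = (-0.2559,1.2021)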